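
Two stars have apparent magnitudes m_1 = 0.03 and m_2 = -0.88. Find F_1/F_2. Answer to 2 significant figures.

Magnitude difference = 0.91
Flux ratio = 10^(−0.4 Δm) = 10^(−0.4 × 0.91) = 10^-0.364 = 0.4325

F_1/F_2 ≈ 0.43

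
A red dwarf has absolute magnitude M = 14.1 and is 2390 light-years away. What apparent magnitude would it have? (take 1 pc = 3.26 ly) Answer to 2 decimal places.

d = 2390 ly / 3.26 = 733.1 pc
m = M + 5 log₁₀ d − 5 = 14.1 + 5·2.8652 − 5 = 23.426

m ≈ 23.43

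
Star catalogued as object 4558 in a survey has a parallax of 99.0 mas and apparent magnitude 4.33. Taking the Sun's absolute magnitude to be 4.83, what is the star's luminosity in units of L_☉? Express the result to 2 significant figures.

L/L_☉ ≈ 1.6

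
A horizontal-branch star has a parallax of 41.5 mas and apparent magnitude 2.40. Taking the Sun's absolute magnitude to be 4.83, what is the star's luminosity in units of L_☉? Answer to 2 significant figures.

L/L_☉ ≈ 54

d = 1/p = 1000/41.5 mas = 24.10 pc
M = m − 5 log₁₀ d + 5 = 2.40 − 5·1.3820 + 5 = 0.490
M − M_☉ = 0.490 − 4.83 = -4.340
L/L_☉ = 10^(−0.4 × -4.340) = 54.44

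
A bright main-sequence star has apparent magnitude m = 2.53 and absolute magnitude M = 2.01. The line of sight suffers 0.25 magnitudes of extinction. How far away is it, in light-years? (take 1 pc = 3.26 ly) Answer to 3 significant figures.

d ≈ 36.9 ly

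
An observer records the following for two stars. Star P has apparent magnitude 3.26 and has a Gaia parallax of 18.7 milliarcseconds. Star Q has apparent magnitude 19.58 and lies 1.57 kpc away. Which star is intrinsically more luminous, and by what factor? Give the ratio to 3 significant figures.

Star P: p = 18.7 mas = 0.0187″ → d = 1/p = 53.48 pc
Star P: M = m − 5 log₁₀ d + 5 = 3.26 − 5·1.7282 + 5 = -0.381
Star Q: d = 1.57 kpc = 1570 pc
Star Q: M = m − 5 log₁₀ d + 5 = 19.58 − 5·3.1959 + 5 = 8.601
ΔM = M_P − M_Q = -0.381 − (8.601) = -8.981; smaller M is more luminous → Star P.
L ratio = 10^(0.4 |ΔM|) = 10^3.593 = 3913

Star P is more luminous, by a factor of 3910.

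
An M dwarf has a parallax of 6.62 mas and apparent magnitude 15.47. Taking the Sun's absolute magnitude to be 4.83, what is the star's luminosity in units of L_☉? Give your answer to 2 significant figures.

L/L_☉ ≈ 0.013

d = 1/p = 1000/6.62 mas = 151.1 pc
M = m − 5 log₁₀ d + 5 = 15.47 − 5·2.1791 + 5 = 9.574
M − M_☉ = 9.574 − 4.83 = 4.744
L/L_☉ = 10^(−0.4 × 4.744) = 0.01266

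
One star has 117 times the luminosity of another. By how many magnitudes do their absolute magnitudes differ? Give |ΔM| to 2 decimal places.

Pogson: ΔM = −2.5 log₁₀(ratio) = −2.5 log₁₀(117) = −2.5 × 2.0682 = -5.170

|ΔM| ≈ 5.17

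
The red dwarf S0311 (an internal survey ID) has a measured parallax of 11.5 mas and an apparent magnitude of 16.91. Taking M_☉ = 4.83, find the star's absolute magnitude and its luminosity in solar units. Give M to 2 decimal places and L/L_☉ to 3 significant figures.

M ≈ 12.21; L/L_☉ ≈ 1.11×10^-3

d = 1/p = 1000/11.5 mas = 86.96 pc
M = m − 5 log₁₀ d + 5 = 16.91 − 5·1.9393 + 5 = 12.213
M − M_☉ = 12.213 − 4.83 = 7.383
L/L_☉ = 10^(−0.4 × 7.383) = 1.113×10^-3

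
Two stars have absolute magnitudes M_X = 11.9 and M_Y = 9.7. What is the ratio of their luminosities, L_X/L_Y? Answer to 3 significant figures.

L_X/L_Y ≈ 0.132

ΔM = M_X − M_Y = 2.2
L_X/L_Y = 10^(−0.4 ΔM) = 10^-0.880 = 0.1318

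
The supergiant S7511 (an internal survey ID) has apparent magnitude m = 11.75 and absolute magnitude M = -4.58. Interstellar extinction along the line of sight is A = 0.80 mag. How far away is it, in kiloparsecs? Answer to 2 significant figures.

d ≈ 13 kpc

m − M = 5 log₁₀(d/10 pc) + A  ⇒  11.75 − (-4.58) − 0.80 = 5 log₁₀(d/10)
15.530 = 5 log₁₀(d/10)
log₁₀ d = (m − M − A)/5 + 1 = 4.1060
d = 10^4.1060 = 12760 pc
= 12.76 kpc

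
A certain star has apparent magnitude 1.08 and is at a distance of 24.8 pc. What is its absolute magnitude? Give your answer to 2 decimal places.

M ≈ -0.89

5 log₁₀(d/10 pc) = 5 log₁₀(24.80) − 5 = 1.972
M = m − 5 log₁₀(d/10) = 1.08 − 1.972 = -0.892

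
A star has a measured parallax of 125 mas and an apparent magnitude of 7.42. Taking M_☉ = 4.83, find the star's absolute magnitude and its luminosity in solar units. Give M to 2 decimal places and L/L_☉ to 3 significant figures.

M ≈ 7.90; L/L_☉ ≈ 0.0589

d = 1/p = 1000/125 mas = 8.000 pc
M = m − 5 log₁₀ d + 5 = 7.42 − 5·0.9031 + 5 = 7.905
M − M_☉ = 7.905 − 4.83 = 3.075
L/L_☉ = 10^(−0.4 × 3.075) = 0.05891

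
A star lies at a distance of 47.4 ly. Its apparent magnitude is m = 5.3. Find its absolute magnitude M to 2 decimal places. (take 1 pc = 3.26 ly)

M ≈ 4.49

d = 47.4 ly / 3.26 = 14.54 pc
5 log₁₀(d/10 pc) = 5 log₁₀(14.54) − 5 = 0.813
M = m − 5 log₁₀(d/10) = 5.3 − 0.813 = 4.487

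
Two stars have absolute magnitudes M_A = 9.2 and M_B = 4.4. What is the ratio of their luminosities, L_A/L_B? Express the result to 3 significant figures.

L_A/L_B ≈ 0.0120

ΔM = M_A − M_B = 4.8
L_A/L_B = 10^(−0.4 ΔM) = 10^-1.920 = 0.01202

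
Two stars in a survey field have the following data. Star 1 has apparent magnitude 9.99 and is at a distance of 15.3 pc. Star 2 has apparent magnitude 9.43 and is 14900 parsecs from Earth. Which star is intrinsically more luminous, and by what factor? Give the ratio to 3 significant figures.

Star 1: M = m − 5 log₁₀ d + 5 = 9.99 − 5·1.1847 + 5 = 9.067
Star 2: M = m − 5 log₁₀ d + 5 = 9.43 − 5·4.1732 + 5 = -6.436
ΔM = M_1 − M_2 = 9.067 − (-6.436) = 15.502; smaller M is more luminous → Star 2.
L ratio = 10^(0.4 |ΔM|) = 10^6.201 = 1.589×10^6

Star 2 is more luminous, by a factor of 1.59×10^6.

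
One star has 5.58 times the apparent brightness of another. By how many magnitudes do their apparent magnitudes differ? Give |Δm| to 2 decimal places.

Pogson: Δm = −2.5 log₁₀(ratio) = −2.5 log₁₀(5.58) = −2.5 × 0.7466 = -1.867

|Δm| ≈ 1.87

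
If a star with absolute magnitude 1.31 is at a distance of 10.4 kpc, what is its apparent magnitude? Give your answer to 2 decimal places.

m ≈ 16.40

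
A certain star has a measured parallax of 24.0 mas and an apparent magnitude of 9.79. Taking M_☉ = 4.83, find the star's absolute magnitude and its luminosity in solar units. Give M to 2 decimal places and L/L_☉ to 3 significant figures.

M ≈ 6.69; L/L_☉ ≈ 0.180

d = 1/p = 1000/24.0 mas = 41.67 pc
M = m − 5 log₁₀ d + 5 = 9.79 − 5·1.6198 + 5 = 6.691
M − M_☉ = 6.691 − 4.83 = 1.861
L/L_☉ = 10^(−0.4 × 1.861) = 0.1801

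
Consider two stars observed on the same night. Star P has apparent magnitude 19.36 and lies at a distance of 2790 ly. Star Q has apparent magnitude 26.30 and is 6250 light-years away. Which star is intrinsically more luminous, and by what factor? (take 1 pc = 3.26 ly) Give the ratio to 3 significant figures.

Star P is more luminous, by a factor of 119.

Star P: d = 2790 ly / 3.26 = 855.8 pc
Star P: M = m − 5 log₁₀ d + 5 = 19.36 − 5·2.9324 + 5 = 9.698
Star Q: d = 6250 ly / 3.26 = 1917 pc
Star Q: M = m − 5 log₁₀ d + 5 = 26.30 − 5·3.2827 + 5 = 14.887
ΔM = M_P − M_Q = 9.698 − (14.887) = -5.189; smaller M is more luminous → Star P.
L ratio = 10^(0.4 |ΔM|) = 10^2.075 = 119.0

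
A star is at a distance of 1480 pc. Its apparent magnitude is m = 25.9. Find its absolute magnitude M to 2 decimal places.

M ≈ 15.05

5 log₁₀(d/10 pc) = 5 log₁₀(1480) − 5 = 10.851
M = m − 5 log₁₀(d/10) = 25.9 − 10.851 = 15.049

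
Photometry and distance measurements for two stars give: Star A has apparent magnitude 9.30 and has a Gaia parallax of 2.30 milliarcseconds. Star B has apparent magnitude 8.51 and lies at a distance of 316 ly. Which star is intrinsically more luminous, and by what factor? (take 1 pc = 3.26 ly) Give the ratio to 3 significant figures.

Star A: p = 2.30 mas = 2.30×10^-3″ → d = 1/p = 434.8 pc
Star A: M = m − 5 log₁₀ d + 5 = 9.30 − 5·2.6383 + 5 = 1.109
Star B: d = 316 ly / 3.26 = 96.93 pc
Star B: M = m − 5 log₁₀ d + 5 = 8.51 − 5·1.9865 + 5 = 3.578
ΔM = M_A − M_B = 1.109 − (3.578) = -2.469; smaller M is more luminous → Star A.
L ratio = 10^(0.4 |ΔM|) = 10^0.988 = 9.719

Star A is more luminous, by a factor of 9.72.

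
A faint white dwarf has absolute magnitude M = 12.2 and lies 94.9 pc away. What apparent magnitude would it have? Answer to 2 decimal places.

m ≈ 17.09

m = M + 5 log₁₀ d − 5 = 12.2 + 5·1.9773 − 5 = 17.086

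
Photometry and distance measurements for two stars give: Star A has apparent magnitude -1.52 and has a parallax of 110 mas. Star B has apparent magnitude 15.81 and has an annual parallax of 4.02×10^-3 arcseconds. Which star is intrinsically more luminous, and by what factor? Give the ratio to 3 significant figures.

Star A is more luminous, by a factor of 11400.

Star A: p = 110 mas = 0.110″ → d = 1/p = 9.091 pc
Star A: M = m − 5 log₁₀ d + 5 = -1.52 − 5·0.9586 + 5 = -1.313
Star B: d = 1/p = 1/4.02×10^-3″ = 248.8 pc
Star B: M = m − 5 log₁₀ d + 5 = 15.81 − 5·2.3958 + 5 = 8.831
ΔM = M_A − M_B = -1.313 − (8.831) = -10.144; smaller M is more luminous → Star A.
L ratio = 10^(0.4 |ΔM|) = 10^4.058 = 11420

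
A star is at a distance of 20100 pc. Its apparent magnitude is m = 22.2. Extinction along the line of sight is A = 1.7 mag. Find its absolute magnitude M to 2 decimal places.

M ≈ 3.98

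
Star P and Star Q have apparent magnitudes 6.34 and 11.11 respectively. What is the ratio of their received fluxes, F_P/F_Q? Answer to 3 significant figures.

F_P/F_Q ≈ 80.9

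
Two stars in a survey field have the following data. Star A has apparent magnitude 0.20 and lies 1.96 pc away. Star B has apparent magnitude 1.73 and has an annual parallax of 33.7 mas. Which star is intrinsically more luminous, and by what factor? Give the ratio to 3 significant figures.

Star A: M = m − 5 log₁₀ d + 5 = 0.20 − 5·0.2923 + 5 = 3.739
Star B: p = 33.7 mas = 0.0337″ → d = 1/p = 29.67 pc
Star B: M = m − 5 log₁₀ d + 5 = 1.73 − 5·1.4724 + 5 = -0.632
ΔM = M_A − M_B = 3.739 − (-0.632) = 4.371; smaller M is more luminous → Star B.
L ratio = 10^(0.4 |ΔM|) = 10^1.748 = 56.01

Star B is more luminous, by a factor of 56.0.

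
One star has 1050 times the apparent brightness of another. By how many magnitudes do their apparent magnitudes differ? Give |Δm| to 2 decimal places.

Pogson: Δm = −2.5 log₁₀(ratio) = −2.5 log₁₀(1050) = −2.5 × 3.0212 = -7.553

|Δm| ≈ 7.55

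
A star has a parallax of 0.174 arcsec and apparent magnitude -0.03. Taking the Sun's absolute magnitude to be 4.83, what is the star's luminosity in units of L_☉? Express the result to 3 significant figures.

d = 1/p = 1/0.174″ = 5.747 pc
M = m − 5 log₁₀ d + 5 = -0.03 − 5·0.7595 + 5 = 1.173
M − M_☉ = 1.173 − 4.83 = -3.657
L/L_☉ = 10^(−0.4 × -3.657) = 29.03

L/L_☉ ≈ 29.0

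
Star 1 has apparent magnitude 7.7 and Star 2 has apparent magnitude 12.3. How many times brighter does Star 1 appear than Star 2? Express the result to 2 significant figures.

Magnitude difference = -4.6
Flux ratio = 10^(−0.4 Δm) = 10^(−0.4 × -4.6) = 10^1.840 = 69.18

69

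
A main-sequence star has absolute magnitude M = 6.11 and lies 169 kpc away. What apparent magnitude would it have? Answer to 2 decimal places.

m ≈ 27.25

d = 169 kpc = 169000 pc
m = M + 5 log₁₀ d − 5 = 6.11 + 5·5.2279 − 5 = 27.249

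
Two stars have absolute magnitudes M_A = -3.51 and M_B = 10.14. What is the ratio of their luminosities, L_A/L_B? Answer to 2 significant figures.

ΔM = M_A − M_B = -13.65
L_A/L_B = 10^(−0.4 ΔM) = 10^5.460 = 288400

L_A/L_B ≈ 290000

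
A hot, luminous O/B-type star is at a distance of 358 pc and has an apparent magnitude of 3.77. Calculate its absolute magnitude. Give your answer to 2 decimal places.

M ≈ -4.00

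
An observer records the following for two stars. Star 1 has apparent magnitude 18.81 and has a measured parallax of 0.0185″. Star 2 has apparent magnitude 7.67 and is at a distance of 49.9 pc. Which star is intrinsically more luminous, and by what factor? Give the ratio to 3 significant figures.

Star 2 is more luminous, by a factor of 24400.

Star 1: d = 1/p = 1/0.0185″ = 54.05 pc
Star 1: M = m − 5 log₁₀ d + 5 = 18.81 − 5·1.7328 + 5 = 15.146
Star 2: M = m − 5 log₁₀ d + 5 = 7.67 − 5·1.6981 + 5 = 4.179
ΔM = M_1 − M_2 = 15.146 − (4.179) = 10.966; smaller M is more luminous → Star 2.
L ratio = 10^(0.4 |ΔM|) = 10^4.387 = 24350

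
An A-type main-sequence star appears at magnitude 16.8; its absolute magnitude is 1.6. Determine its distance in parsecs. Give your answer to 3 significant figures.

Distance modulus: m − M = 16.8 − (1.6) = 15.200
m − M = 5 log₁₀ d − 5
log₁₀ d = (m − M)/5 + 1 = 4.0400
d = 10^4.0400 = 10960 pc

d ≈ 11000 pc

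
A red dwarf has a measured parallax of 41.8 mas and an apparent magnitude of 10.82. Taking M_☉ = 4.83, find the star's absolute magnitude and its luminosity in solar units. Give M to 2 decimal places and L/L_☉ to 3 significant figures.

M ≈ 8.93; L/L_☉ ≈ 0.0230

d = 1/p = 1000/41.8 mas = 23.92 pc
M = m − 5 log₁₀ d + 5 = 10.82 − 5·1.3788 + 5 = 8.926
M − M_☉ = 8.926 − 4.83 = 4.096
L/L_☉ = 10^(−0.4 × 4.096) = 0.02300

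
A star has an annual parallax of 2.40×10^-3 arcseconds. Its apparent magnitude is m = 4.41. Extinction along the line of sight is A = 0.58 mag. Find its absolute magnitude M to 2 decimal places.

M ≈ -4.27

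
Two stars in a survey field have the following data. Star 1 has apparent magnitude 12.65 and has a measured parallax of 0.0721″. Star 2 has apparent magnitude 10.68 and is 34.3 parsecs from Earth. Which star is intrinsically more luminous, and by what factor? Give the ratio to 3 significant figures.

Star 1: d = 1/p = 1/0.0721″ = 13.87 pc
Star 1: M = m − 5 log₁₀ d + 5 = 12.65 − 5·1.1421 + 5 = 11.940
Star 2: M = m − 5 log₁₀ d + 5 = 10.68 − 5·1.5353 + 5 = 8.004
ΔM = M_1 − M_2 = 11.940 − (8.004) = 3.936; smaller M is more luminous → Star 2.
L ratio = 10^(0.4 |ΔM|) = 10^1.574 = 37.54

Star 2 is more luminous, by a factor of 37.5.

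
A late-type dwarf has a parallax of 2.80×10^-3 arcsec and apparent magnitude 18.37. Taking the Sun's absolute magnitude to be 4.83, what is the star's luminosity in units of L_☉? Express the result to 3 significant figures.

L/L_☉ ≈ 4.89×10^-3

d = 1/p = 1/2.80×10^-3″ = 357.1 pc
M = m − 5 log₁₀ d + 5 = 18.37 − 5·2.5528 + 5 = 10.606
M − M_☉ = 10.606 − 4.83 = 5.776
L/L_☉ = 10^(−0.4 × 5.776) = 4.894×10^-3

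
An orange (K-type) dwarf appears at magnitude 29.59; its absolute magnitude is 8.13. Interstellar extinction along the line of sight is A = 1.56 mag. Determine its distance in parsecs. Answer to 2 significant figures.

d ≈ 95000 pc

m − M = 5 log₁₀(d/10 pc) + A  ⇒  29.59 − (8.13) − 1.56 = 5 log₁₀(d/10)
19.900 = 5 log₁₀(d/10)
log₁₀ d = (m − M − A)/5 + 1 = 4.9800
d = 10^4.9800 = 95500 pc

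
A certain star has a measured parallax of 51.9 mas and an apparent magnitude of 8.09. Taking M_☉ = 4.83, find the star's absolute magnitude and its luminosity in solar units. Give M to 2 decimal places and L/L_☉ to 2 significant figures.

M ≈ 6.67; L/L_☉ ≈ 0.18

d = 1/p = 1000/51.9 mas = 19.27 pc
M = m − 5 log₁₀ d + 5 = 8.09 − 5·1.2848 + 5 = 6.666
M − M_☉ = 6.666 − 4.83 = 1.836
L/L_☉ = 10^(−0.4 × 1.836) = 0.1844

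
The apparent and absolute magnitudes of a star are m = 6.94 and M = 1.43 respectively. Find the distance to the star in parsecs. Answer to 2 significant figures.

Distance modulus: m − M = 6.94 − (1.43) = 5.510
m − M = 5 log₁₀ d − 5
log₁₀ d = (m − M)/5 + 1 = 2.1020
d = 10^2.1020 = 126.5 pc

d ≈ 130 pc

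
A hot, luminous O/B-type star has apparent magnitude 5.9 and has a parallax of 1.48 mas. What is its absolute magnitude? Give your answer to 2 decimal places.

M ≈ -3.25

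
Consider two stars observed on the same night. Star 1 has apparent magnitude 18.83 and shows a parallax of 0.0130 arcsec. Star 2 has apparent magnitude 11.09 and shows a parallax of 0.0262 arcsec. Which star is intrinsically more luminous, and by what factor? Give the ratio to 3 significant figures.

Star 2 is more luminous, by a factor of 307.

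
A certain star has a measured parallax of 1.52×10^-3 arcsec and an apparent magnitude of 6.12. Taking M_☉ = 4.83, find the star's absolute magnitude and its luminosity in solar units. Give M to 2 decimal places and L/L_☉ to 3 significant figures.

M ≈ -2.97; L/L_☉ ≈ 1320

d = 1/p = 1/1.52×10^-3″ = 657.9 pc
M = m − 5 log₁₀ d + 5 = 6.12 − 5·2.8182 + 5 = -2.971
M − M_☉ = -2.971 − 4.83 = -7.801
L/L_☉ = 10^(−0.4 × -7.801) = 1319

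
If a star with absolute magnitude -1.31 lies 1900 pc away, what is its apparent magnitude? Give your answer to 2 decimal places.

m ≈ 10.08

m = M + 5 log₁₀ d − 5 = -1.31 + 5·3.2788 − 5 = 10.084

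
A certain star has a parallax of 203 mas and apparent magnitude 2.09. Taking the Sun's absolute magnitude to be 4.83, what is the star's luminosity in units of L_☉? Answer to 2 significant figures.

d = 1/p = 1000/203 mas = 4.926 pc
M = m − 5 log₁₀ d + 5 = 2.09 − 5·0.6925 + 5 = 3.627
M − M_☉ = 3.627 − 4.83 = -1.203
L/L_☉ = 10^(−0.4 × -1.203) = 3.027

L/L_☉ ≈ 3.0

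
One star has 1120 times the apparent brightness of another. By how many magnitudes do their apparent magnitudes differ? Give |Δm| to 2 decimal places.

Pogson: Δm = −2.5 log₁₀(ratio) = −2.5 log₁₀(1120) = −2.5 × 3.0492 = -7.623

|Δm| ≈ 7.62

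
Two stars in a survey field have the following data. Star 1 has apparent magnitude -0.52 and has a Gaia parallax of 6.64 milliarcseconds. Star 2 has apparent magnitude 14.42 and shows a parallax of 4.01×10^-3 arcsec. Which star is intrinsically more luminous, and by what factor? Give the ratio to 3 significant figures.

Star 1: p = 6.64 mas = 6.64×10^-3″ → d = 1/p = 150.6 pc
Star 1: M = m − 5 log₁₀ d + 5 = -0.52 − 5·2.1778 + 5 = -6.409
Star 2: d = 1/p = 1/4.01×10^-3″ = 249.4 pc
Star 2: M = m − 5 log₁₀ d + 5 = 14.42 − 5·2.3969 + 5 = 7.436
ΔM = M_1 − M_2 = -6.409 − (7.436) = -13.845; smaller M is more luminous → Star 1.
L ratio = 10^(0.4 |ΔM|) = 10^5.538 = 345100

Star 1 is more luminous, by a factor of 345000.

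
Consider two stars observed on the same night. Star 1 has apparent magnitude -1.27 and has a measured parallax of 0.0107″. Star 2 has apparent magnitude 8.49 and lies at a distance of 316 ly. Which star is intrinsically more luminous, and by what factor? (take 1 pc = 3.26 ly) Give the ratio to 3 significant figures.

Star 1 is more luminous, by a factor of 7450.

Star 1: d = 1/p = 1/0.0107″ = 93.46 pc
Star 1: M = m − 5 log₁₀ d + 5 = -1.27 − 5·1.9706 + 5 = -6.123
Star 2: d = 316 ly / 3.26 = 96.93 pc
Star 2: M = m − 5 log₁₀ d + 5 = 8.49 − 5·1.9865 + 5 = 3.558
ΔM = M_1 − M_2 = -6.123 − (3.558) = -9.681; smaller M is more luminous → Star 1.
L ratio = 10^(0.4 |ΔM|) = 10^3.872 = 7452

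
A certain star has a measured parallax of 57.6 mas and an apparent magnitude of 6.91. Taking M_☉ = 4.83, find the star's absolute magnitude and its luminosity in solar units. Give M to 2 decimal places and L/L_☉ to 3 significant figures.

M ≈ 5.71; L/L_☉ ≈ 0.444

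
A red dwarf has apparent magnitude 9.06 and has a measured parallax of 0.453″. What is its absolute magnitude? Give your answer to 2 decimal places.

M ≈ 12.34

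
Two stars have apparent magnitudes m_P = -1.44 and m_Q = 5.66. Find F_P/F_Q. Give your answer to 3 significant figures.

F_P/F_Q ≈ 692

Δm = -1.44 − (5.66) = -7.10
Flux ratio = 10^(−0.4 Δm) = 10^(−0.4 × -7.10) = 10^2.840 = 691.8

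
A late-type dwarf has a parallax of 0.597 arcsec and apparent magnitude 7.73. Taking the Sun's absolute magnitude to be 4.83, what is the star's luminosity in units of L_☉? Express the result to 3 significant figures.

L/L_☉ ≈ 1.94×10^-3

d = 1/p = 1/0.597″ = 1.675 pc
M = m − 5 log₁₀ d + 5 = 7.73 − 5·0.2240 + 5 = 11.610
M − M_☉ = 11.610 − 4.83 = 6.780
L/L_☉ = 10^(−0.4 × 6.780) = 1.941×10^-3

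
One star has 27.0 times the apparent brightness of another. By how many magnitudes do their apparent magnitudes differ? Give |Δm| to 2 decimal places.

|Δm| ≈ 3.58

Pogson: Δm = −2.5 log₁₀(ratio) = −2.5 log₁₀(27.0) = −2.5 × 1.4314 = -3.578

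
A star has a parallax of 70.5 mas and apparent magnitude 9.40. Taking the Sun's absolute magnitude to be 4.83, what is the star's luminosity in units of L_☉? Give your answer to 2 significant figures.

d = 1/p = 1000/70.5 mas = 14.18 pc
M = m − 5 log₁₀ d + 5 = 9.40 − 5·1.1518 + 5 = 8.641
M − M_☉ = 8.641 − 4.83 = 3.811
L/L_☉ = 10^(−0.4 × 3.811) = 0.02990

L/L_☉ ≈ 0.030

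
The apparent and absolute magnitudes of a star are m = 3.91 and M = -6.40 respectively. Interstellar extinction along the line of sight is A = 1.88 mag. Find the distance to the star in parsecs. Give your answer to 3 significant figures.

m − M = 5 log₁₀(d/10 pc) + A  ⇒  3.91 − (-6.40) − 1.88 = 5 log₁₀(d/10)
8.430 = 5 log₁₀(d/10)
log₁₀ d = (m − M − A)/5 + 1 = 2.6860
d = 10^2.6860 = 485.3 pc

d ≈ 485 pc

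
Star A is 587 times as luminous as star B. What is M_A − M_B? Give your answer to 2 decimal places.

M_A − M_B ≈ -6.92

Pogson: ΔM = −2.5 log₁₀(ratio) = −2.5 log₁₀(587) = −2.5 × 2.7686 = -6.922
Star A is brighter, so it has the smaller magnitude: the difference is negative.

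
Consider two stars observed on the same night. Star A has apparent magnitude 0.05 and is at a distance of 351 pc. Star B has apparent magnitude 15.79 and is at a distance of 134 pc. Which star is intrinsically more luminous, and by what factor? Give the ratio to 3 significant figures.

Star A is more luminous, by a factor of 1.36×10^7.

Star A: M = m − 5 log₁₀ d + 5 = 0.05 − 5·2.5453 + 5 = -7.677
Star B: M = m − 5 log₁₀ d + 5 = 15.79 − 5·2.1271 + 5 = 10.154
ΔM = M_A − M_B = -7.677 − (10.154) = -17.831; smaller M is more luminous → Star A.
L ratio = 10^(0.4 |ΔM|) = 10^7.132 = 1.356×10^7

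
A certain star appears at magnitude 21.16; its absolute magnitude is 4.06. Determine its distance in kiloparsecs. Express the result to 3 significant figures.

μ = m − M = 17.100
m − M = 5 log₁₀ d − 5
log₁₀ d = (m − M)/5 + 1 = 4.4200
d = 10^4.4200 = 26300 pc
= 26.30 kpc

d ≈ 26.3 kpc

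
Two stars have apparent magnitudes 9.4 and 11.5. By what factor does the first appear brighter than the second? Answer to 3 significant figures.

6.92

Magnitude difference = -2.1
Flux ratio = 10^(−0.4 Δm) = 10^(−0.4 × -2.1) = 10^0.840 = 6.918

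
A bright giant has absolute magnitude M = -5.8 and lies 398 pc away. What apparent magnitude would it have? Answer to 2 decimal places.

m ≈ 2.20

m = M + 5 log₁₀ d − 5 = -5.8 + 5·2.5999 − 5 = 2.199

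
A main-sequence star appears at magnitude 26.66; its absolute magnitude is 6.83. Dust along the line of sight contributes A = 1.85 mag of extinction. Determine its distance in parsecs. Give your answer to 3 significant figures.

d ≈ 39400 pc

m − M = 5 log₁₀(d/10 pc) + A  ⇒  26.66 − (6.83) − 1.85 = 5 log₁₀(d/10)
17.980 = 5 log₁₀(d/10)
log₁₀ d = (m − M − A)/5 + 1 = 4.5960
d = 10^4.5960 = 39450 pc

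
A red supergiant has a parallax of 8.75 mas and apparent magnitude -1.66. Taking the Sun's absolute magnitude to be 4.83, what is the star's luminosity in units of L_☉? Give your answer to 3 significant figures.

L/L_☉ ≈ 51500

d = 1/p = 1000/8.75 mas = 114.3 pc
M = m − 5 log₁₀ d + 5 = -1.66 − 5·2.0580 + 5 = -6.950
M − M_☉ = -6.950 − 4.83 = -11.780
L/L_☉ = 10^(−0.4 × -11.780) = 51520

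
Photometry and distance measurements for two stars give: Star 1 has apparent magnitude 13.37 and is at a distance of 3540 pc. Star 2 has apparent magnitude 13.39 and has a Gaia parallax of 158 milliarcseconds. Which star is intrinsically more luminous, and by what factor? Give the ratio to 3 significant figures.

Star 1 is more luminous, by a factor of 319000.

Star 1: M = m − 5 log₁₀ d + 5 = 13.37 − 5·3.5490 + 5 = 0.625
Star 2: p = 158 mas = 0.158″ → d = 1/p = 6.329 pc
Star 2: M = m − 5 log₁₀ d + 5 = 13.39 − 5·0.8013 + 5 = 14.383
ΔM = M_1 − M_2 = 0.625 − (14.383) = -13.758; smaller M is more luminous → Star 1.
L ratio = 10^(0.4 |ΔM|) = 10^5.503 = 318700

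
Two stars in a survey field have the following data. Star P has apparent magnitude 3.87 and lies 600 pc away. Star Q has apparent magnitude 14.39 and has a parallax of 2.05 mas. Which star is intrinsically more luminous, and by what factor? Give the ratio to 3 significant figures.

Star P is more luminous, by a factor of 24400.

Star P: M = m − 5 log₁₀ d + 5 = 3.87 − 5·2.7782 + 5 = -5.021
Star Q: p = 2.05 mas = 2.05×10^-3″ → d = 1/p = 487.8 pc
Star Q: M = m − 5 log₁₀ d + 5 = 14.39 − 5·2.6882 + 5 = 5.949
ΔM = M_P − M_Q = -5.021 − (5.949) = -10.970; smaller M is more luminous → Star P.
L ratio = 10^(0.4 |ΔM|) = 10^4.388 = 24420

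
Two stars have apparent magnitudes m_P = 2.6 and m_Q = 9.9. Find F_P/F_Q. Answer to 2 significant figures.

F_P/F_Q ≈ 830

Δm = 2.6 − (9.9) = -7.3
Flux ratio = 10^(−0.4 Δm) = 10^(−0.4 × -7.3) = 10^2.920 = 831.8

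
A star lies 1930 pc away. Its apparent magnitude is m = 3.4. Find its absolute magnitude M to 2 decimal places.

M ≈ -8.03

5 log₁₀(d/10 pc) = 5 log₁₀(1930) − 5 = 11.428
M = m − 5 log₁₀(d/10) = 3.4 − 11.428 = -8.028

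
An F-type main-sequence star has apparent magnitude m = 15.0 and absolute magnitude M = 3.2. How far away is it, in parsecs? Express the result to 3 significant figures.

d ≈ 2290 pc

Distance modulus: m − M = 15.0 − (3.2) = 11.800
m − M = 5 log₁₀ d − 5
log₁₀ d = (m − M)/5 + 1 = 3.3600
d = 10^3.3600 = 2291 pc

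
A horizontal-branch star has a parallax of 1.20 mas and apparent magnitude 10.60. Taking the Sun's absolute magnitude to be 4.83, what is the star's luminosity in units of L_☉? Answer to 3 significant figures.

d = 1/p = 1000/1.20 mas = 833.3 pc
M = m − 5 log₁₀ d + 5 = 10.60 − 5·2.9208 + 5 = 0.996
M − M_☉ = 0.996 − 4.83 = -3.834
L/L_☉ = 10^(−0.4 × -3.834) = 34.17

L/L_☉ ≈ 34.2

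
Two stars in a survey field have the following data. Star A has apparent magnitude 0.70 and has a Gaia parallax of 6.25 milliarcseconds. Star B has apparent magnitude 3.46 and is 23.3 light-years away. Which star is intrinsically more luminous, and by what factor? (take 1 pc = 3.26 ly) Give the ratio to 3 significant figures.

Star A is more luminous, by a factor of 6370.

Star A: p = 6.25 mas = 6.25×10^-3″ → d = 1/p = 160.0 pc
Star A: M = m − 5 log₁₀ d + 5 = 0.70 − 5·2.2041 + 5 = -5.321
Star B: d = 23.3 ly / 3.26 = 7.147 pc
Star B: M = m − 5 log₁₀ d + 5 = 3.46 − 5·0.8541 + 5 = 4.189
ΔM = M_A − M_B = -5.321 − (4.189) = -9.510; smaller M is more luminous → Star A.
L ratio = 10^(0.4 |ΔM|) = 10^3.804 = 6367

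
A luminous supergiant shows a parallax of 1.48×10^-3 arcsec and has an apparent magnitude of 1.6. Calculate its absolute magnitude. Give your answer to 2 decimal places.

M ≈ -7.55

d = 1/p = 1/1.48×10^-3″ = 675.7 pc
5 log₁₀(d/10 pc) = 5 log₁₀(675.7) − 5 = 9.149
M = m − 5 log₁₀(d/10) = 1.6 − 9.149 = -7.549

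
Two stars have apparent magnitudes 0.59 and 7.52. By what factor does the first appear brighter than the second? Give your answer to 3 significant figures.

592

Magnitude difference = -6.93
Flux ratio = 10^(−0.4 Δm) = 10^(−0.4 × -6.93) = 10^2.772 = 591.6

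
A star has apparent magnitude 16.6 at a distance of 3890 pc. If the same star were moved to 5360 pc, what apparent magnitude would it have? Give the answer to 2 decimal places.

m ≈ 17.30

Flux ∝ 1/d², so Δm = 5 log₁₀(d₂/d₁) = 5 log₁₀(5360/3890) = 0.696
m₂ = m₁ + Δm = 16.6 + (0.696) = 17.296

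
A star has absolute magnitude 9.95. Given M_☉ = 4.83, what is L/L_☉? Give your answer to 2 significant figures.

M − M_☉ = 9.95 − 4.83 = 5.120
L/L_☉ = 10^(−0.4 (M − M_☉)) = 10^-2.048 = 8.954×10^-3

L/L_☉ ≈ 9.0×10^-3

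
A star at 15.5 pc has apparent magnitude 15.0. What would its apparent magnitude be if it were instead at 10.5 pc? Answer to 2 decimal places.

m ≈ 14.15

Flux ∝ 1/d², so Δm = 5 log₁₀(d₂/d₁) = 5 log₁₀(10.5/15.5) = -0.846
m₂ = m₁ + Δm = 15.0 + (-0.846) = 14.154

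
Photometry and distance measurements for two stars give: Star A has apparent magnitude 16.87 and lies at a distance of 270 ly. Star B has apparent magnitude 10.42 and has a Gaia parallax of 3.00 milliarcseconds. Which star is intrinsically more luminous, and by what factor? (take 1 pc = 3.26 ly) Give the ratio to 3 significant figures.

Star A: d = 270 ly / 3.26 = 82.82 pc
Star A: M = m − 5 log₁₀ d + 5 = 16.87 − 5·1.9181 + 5 = 12.279
Star B: p = 3.00 mas = 3.00×10^-3″ → d = 1/p = 333.3 pc
Star B: M = m − 5 log₁₀ d + 5 = 10.42 − 5·2.5229 + 5 = 2.806
ΔM = M_A − M_B = 12.279 − (2.806) = 9.474; smaller M is more luminous → Star B.
L ratio = 10^(0.4 |ΔM|) = 10^3.789 = 6158

Star B is more luminous, by a factor of 6160.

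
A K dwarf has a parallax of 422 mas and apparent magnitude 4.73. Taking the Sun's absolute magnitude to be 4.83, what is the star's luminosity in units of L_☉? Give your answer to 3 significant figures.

L/L_☉ ≈ 0.0616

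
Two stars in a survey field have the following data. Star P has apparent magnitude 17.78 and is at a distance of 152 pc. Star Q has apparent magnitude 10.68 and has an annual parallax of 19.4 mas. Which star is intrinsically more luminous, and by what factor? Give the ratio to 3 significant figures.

Star Q is more luminous, by a factor of 79.6.

Star P: M = m − 5 log₁₀ d + 5 = 17.78 − 5·2.1818 + 5 = 11.871
Star Q: p = 19.4 mas = 0.0194″ → d = 1/p = 51.55 pc
Star Q: M = m − 5 log₁₀ d + 5 = 10.68 − 5·1.7122 + 5 = 7.119
ΔM = M_P − M_Q = 11.871 − (7.119) = 4.752; smaller M is more luminous → Star Q.
L ratio = 10^(0.4 |ΔM|) = 10^1.901 = 79.56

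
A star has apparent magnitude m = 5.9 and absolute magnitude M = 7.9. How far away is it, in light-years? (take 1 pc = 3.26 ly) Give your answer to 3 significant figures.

d ≈ 13.0 ly

μ = m − M = -2.000
m − M = 5 log₁₀ d − 5
log₁₀ d = (m − M)/5 + 1 = 0.6000
d = 10^0.6000 = 3.981 pc
= 12.98 ly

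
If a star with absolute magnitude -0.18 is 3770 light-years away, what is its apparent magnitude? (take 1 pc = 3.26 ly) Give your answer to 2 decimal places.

d = 3770 ly / 3.26 = 1156 pc
m = M + 5 log₁₀ d − 5 = -0.18 + 5·3.0631 − 5 = 10.136

m ≈ 10.14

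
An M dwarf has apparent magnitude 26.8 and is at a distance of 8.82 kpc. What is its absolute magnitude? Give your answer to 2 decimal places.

d = 8.82 kpc = 8820 pc
5 log₁₀(d/10 pc) = 5 log₁₀(8820) − 5 = 14.727
M = m − 5 log₁₀(d/10) = 26.8 − 14.727 = 12.073

M ≈ 12.07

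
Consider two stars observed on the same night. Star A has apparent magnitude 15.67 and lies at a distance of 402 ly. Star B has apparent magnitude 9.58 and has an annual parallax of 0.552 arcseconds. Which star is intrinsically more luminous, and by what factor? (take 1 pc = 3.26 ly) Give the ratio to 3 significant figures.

Star A: d = 402 ly / 3.26 = 123.3 pc
Star A: M = m − 5 log₁₀ d + 5 = 15.67 − 5·2.0910 + 5 = 10.215
Star B: d = 1/p = 1/0.552″ = 1.812 pc
Star B: M = m − 5 log₁₀ d + 5 = 9.58 − 5·0.2581 + 5 = 13.290
ΔM = M_A − M_B = 10.215 − (13.290) = -3.075; smaller M is more luminous → Star A.
L ratio = 10^(0.4 |ΔM|) = 10^1.230 = 16.98

Star A is more luminous, by a factor of 17.0.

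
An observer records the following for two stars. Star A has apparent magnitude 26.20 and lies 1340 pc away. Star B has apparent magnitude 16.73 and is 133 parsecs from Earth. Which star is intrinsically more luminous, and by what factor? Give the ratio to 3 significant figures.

Star B is more luminous, by a factor of 60.5.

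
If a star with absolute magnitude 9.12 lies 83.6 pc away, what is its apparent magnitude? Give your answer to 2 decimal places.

m ≈ 13.73

m = M + 5 log₁₀ d − 5 = 9.12 + 5·1.9222 − 5 = 13.731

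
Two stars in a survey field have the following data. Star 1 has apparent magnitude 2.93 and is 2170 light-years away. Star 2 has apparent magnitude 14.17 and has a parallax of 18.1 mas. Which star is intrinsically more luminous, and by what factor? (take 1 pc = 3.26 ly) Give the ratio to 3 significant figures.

Star 1 is more luminous, by a factor of 4.55×10^6.

Star 1: d = 2170 ly / 3.26 = 665.6 pc
Star 1: M = m − 5 log₁₀ d + 5 = 2.93 − 5·2.8232 + 5 = -6.186
Star 2: p = 18.1 mas = 0.0181″ → d = 1/p = 55.25 pc
Star 2: M = m − 5 log₁₀ d + 5 = 14.17 − 5·1.7423 + 5 = 10.458
ΔM = M_1 − M_2 = -6.186 − (10.458) = -16.645; smaller M is more luminous → Star 1.
L ratio = 10^(0.4 |ΔM|) = 10^6.658 = 4.548×10^6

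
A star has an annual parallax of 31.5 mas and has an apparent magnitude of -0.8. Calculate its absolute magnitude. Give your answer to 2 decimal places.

M ≈ -3.31

p = 31.5 mas = 0.0315″ → d = 1/p = 31.75 pc
5 log₁₀(d/10 pc) = 5 log₁₀(31.75) − 5 = 2.508
M = m − 5 log₁₀(d/10) = -0.8 − 2.508 = -3.308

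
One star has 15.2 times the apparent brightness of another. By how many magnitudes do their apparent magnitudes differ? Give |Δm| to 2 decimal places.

|Δm| ≈ 2.95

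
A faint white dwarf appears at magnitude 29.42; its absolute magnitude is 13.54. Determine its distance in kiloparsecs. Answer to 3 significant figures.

d ≈ 15.0 kpc

μ = m − M = 15.880
m − M = 5 log₁₀ d − 5
log₁₀ d = (m − M)/5 + 1 = 4.1760
d = 10^4.1760 = 15000 pc
= 15.00 kpc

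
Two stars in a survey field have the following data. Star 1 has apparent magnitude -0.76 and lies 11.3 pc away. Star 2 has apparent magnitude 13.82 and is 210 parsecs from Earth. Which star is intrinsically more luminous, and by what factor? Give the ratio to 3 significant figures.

Star 1 is more luminous, by a factor of 1970.

Star 1: M = m − 5 log₁₀ d + 5 = -0.76 − 5·1.0531 + 5 = -1.025
Star 2: M = m − 5 log₁₀ d + 5 = 13.82 − 5·2.3222 + 5 = 7.209
ΔM = M_1 − M_2 = -1.025 − (7.209) = -8.234; smaller M is more luminous → Star 1.
L ratio = 10^(0.4 |ΔM|) = 10^3.294 = 1967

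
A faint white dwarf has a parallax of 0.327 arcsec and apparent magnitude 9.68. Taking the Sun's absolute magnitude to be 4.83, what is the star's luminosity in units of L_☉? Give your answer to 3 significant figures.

L/L_☉ ≈ 1.07×10^-3

d = 1/p = 1/0.327″ = 3.058 pc
M = m − 5 log₁₀ d + 5 = 9.68 − 5·0.4855 + 5 = 12.253
M − M_☉ = 12.253 − 4.83 = 7.423
L/L_☉ = 10^(−0.4 × 7.423) = 1.074×10^-3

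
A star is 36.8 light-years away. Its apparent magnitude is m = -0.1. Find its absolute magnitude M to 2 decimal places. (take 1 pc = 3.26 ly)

M ≈ -0.36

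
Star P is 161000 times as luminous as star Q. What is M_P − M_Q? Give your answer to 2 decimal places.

M_P − M_Q ≈ -13.02

Pogson: ΔM = −2.5 log₁₀(ratio) = −2.5 log₁₀(161000) = −2.5 × 5.2068 = -13.017
Star P is brighter, so it has the smaller magnitude: the difference is negative.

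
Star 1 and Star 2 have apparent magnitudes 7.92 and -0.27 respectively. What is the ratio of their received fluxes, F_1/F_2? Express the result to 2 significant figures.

Δm = 7.92 − (-0.27) = 8.19
Flux ratio = 10^(−0.4 Δm) = 10^(−0.4 × 8.19) = 10^-3.276 = 5.297×10^-4

F_1/F_2 ≈ 5.3×10^-4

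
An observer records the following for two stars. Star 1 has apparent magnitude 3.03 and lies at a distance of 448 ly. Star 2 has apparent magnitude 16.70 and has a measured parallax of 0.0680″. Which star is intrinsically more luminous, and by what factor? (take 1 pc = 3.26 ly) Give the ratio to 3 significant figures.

Star 1: d = 448 ly / 3.26 = 137.4 pc
Star 1: M = m − 5 log₁₀ d + 5 = 3.03 − 5·2.1381 + 5 = -2.660
Star 2: d = 1/p = 1/0.0680″ = 14.71 pc
Star 2: M = m − 5 log₁₀ d + 5 = 16.70 − 5·1.1675 + 5 = 15.863
ΔM = M_1 − M_2 = -2.660 − (15.863) = -18.523; smaller M is more luminous → Star 1.
L ratio = 10^(0.4 |ΔM|) = 10^7.409 = 2.565×10^7

Star 1 is more luminous, by a factor of 2.57×10^7.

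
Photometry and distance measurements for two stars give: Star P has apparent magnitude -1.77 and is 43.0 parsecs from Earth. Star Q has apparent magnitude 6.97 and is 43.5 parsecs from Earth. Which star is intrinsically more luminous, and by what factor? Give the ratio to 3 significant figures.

Star P: M = m − 5 log₁₀ d + 5 = -1.77 − 5·1.6335 + 5 = -4.937
Star Q: M = m − 5 log₁₀ d + 5 = 6.97 − 5·1.6385 + 5 = 3.778
ΔM = M_P − M_Q = -4.937 − (3.778) = -8.715; smaller M is more luminous → Star P.
L ratio = 10^(0.4 |ΔM|) = 10^3.486 = 3062

Star P is more luminous, by a factor of 3060.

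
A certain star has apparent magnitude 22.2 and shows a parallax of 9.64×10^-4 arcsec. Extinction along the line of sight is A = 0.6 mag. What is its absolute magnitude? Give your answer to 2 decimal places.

d = 1/p = 1/9.64×10^-4″ = 1037 pc
5 log₁₀(d/10 pc) = 5 log₁₀(1037) − 5 = 10.080
M = m − 5 log₁₀(d/10) − A = 22.2 − 10.080 − 0.6 = 11.520

M ≈ 11.52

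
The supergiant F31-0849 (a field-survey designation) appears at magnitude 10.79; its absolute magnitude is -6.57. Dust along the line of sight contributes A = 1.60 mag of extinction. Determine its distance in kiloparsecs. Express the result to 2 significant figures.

m − M = 5 log₁₀(d/10 pc) + A  ⇒  10.79 − (-6.57) − 1.60 = 5 log₁₀(d/10)
15.760 = 5 log₁₀(d/10)
log₁₀ d = (m − M − A)/5 + 1 = 4.1520
d = 10^4.1520 = 14190 pc
= 14.19 kpc

d ≈ 14 kpc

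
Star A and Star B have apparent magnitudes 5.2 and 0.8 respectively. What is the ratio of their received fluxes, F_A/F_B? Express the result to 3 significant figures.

Magnitude difference = 4.4
Flux ratio = 10^(−0.4 Δm) = 10^(−0.4 × 4.4) = 10^-1.760 = 0.01738

F_A/F_B ≈ 0.0174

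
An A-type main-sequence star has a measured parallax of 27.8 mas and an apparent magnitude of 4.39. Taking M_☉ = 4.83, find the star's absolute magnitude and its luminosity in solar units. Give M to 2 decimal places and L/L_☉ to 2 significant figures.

M ≈ 1.61; L/L_☉ ≈ 19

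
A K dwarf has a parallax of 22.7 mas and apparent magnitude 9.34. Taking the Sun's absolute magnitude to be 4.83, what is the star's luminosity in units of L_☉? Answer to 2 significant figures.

L/L_☉ ≈ 0.30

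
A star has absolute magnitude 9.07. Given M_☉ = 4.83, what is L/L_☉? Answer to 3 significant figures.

M − M_☉ = 9.07 − 4.83 = 4.240
L/L_☉ = 10^(−0.4 (M − M_☉)) = 10^-1.696 = 0.02014

L/L_☉ ≈ 0.0201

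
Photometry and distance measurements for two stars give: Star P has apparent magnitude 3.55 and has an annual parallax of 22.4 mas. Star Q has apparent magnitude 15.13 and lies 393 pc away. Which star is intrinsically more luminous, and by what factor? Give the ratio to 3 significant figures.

Star P: p = 22.4 mas = 0.0224″ → d = 1/p = 44.64 pc
Star P: M = m − 5 log₁₀ d + 5 = 3.55 − 5·1.6498 + 5 = 0.301
Star Q: M = m − 5 log₁₀ d + 5 = 15.13 − 5·2.5944 + 5 = 7.158
ΔM = M_P − M_Q = 0.301 − (7.158) = -6.857; smaller M is more luminous → Star P.
L ratio = 10^(0.4 |ΔM|) = 10^2.743 = 553.0

Star P is more luminous, by a factor of 553.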